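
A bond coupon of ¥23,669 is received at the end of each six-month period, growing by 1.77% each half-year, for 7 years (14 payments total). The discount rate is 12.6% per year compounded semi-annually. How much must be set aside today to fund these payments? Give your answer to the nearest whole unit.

¥238,511

Periodic rate r = 0.126/2 per half-year; n is counted in half-years.
Growing ordinary annuity: PV = PMT₁ × [1 − ((1+g)/(1+r))^n] / (r − g) = 23,669 × [1 − ((1+0.0177)/(1+r))^14] / (r − 0.0177) = ¥238,511.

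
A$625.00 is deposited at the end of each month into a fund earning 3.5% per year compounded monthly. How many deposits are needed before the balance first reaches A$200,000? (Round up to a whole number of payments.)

227 payments

Periodic rate r = 0.035/12 per month; n is counted in months.
Ordinary annuity FV: 200,000 = 625 × [((1+r)^n − 1)/r].
(1+r)^n = 1 + 200,000 × r / 625, so n = ln(1 + 200,000·r/625) / ln(1+r) = 226.36.
Round up to a whole number of payments: n = 227.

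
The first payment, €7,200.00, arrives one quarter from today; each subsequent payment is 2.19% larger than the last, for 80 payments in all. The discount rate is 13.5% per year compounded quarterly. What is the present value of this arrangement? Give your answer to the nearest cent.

Periodic rate r = 0.135/4 per quarter; n is counted in quarters.
Growing ordinary annuity: PV = PMT₁ × [1 − ((1+g)/(1+r))^n] / (r − g) = 7,200 × [1 − ((1+0.0219)/(1+r))^80] / (r − 0.0219) = €366,024.23.

€366,024.23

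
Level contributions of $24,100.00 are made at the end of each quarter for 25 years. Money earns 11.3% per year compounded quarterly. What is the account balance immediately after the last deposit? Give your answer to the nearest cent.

This is an ordinary annuity: 100 deposits of $24,100.00 at the end of each quarter.
Periodic rate r = 0.113/4 per quarter; n is counted in quarters.
FV = PMT × [((1+r)^n − 1)/r] = 24,100 × [(1+r)^100 − 1] / r = $12,978,438.56

$12,978,438.56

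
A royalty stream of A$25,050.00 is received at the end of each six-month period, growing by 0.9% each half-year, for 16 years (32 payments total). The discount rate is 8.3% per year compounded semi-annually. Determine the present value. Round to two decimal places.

Periodic rate r = 0.083/2 per half-year; n is counted in half-years.
Growing ordinary annuity: PV = PMT₁ × [1 − ((1+g)/(1+r))^n] / (r − g) = 25,050 × [1 − ((1+0.009)/(1+r))^32] / (r − 0.009) = A$491,292.98.

A$491,292.98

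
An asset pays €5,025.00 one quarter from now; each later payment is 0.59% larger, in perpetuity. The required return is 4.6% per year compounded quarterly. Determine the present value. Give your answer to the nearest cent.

Periodic rate r = 0.046/4 per quarter.
Growing perpetuity (Gordon): PV = PMT₁ / (r − g) = 5,025 / (r − 0.0059) = €897,321.43.

€897,321.43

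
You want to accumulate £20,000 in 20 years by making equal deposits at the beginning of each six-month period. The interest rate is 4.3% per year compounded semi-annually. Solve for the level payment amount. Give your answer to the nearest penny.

Level annuity due; solve FV = PMT × [((1+r)^n − 1)/r] × (1+r) for PMT.
Periodic rate r = 0.043/2 per half-year; n is counted in half-years.
With n = 40: PMT = 20,000 / ([((1+r)^n − 1)/r] × (1+r)) = £313.74

£313.74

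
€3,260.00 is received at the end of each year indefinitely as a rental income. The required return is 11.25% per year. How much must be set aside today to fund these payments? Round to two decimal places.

€28,977.78

Periodic rate r = 0.1125 per year.
Level perpetuity: PV = PMT / r = 3,260 / (0.1125) = €28,977.78.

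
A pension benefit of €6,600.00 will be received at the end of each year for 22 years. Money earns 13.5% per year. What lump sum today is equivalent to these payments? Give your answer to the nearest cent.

This is an ordinary annuity: 22 payments of €6,600.00 at the end of each year.
Periodic rate r = 0.135 per year.
PV = PMT × [(1 − (1+r)^−n)/r] = 6,600 × [1 − (1+r)^−22] / r = €45,873.79

€45,873.79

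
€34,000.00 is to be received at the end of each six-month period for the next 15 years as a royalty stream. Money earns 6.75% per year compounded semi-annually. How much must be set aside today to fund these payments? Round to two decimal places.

This is an ordinary annuity: 30 payments of €34,000.00 at the end of each six-month period.
Periodic rate r = 0.0675/2 per half-year; n is counted in half-years.
PV = PMT × [(1 − (1+r)^−n)/r] = 34,000 × [1 − (1+r)^−30] / r = €635,239.04

€635,239.04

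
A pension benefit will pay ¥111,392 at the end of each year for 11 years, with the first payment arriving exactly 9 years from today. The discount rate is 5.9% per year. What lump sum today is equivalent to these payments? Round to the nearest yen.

¥558,233

Ordinary annuity of 11 payments, first payment at period 9.
Periodic rate r = 0.059 per year.
The ordinary-annuity PV formula values the stream one period before the first payment (period 8); discount that back 8 periods:
PV₀ = 111,392 × [1 − (1+r)^−11] / r × (1+r)^−8 = ¥558,233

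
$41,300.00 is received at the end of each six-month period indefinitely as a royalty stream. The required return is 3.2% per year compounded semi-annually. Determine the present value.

$2,581,250.00

Periodic rate r = 0.032/2 per half-year.
Level perpetuity: PV = PMT / r = 41,300 / (0.032/2) = $2,581,250.00.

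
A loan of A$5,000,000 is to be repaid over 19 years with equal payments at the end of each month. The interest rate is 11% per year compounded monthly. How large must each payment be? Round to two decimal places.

A$52,373.19

Level ordinary annuity; solve PV = PMT × [(1 − (1+r)^−n)/r] for PMT.
Periodic rate r = 0.11/12 per month; n is counted in months.
With n = 228: PMT = 5,000,000 / ([(1 − (1+r)^−n)/r]) = A$52,373.19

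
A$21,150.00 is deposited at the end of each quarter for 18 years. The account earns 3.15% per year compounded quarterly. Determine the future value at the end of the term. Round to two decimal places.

A$2,038,615.99

This is an ordinary annuity: 72 deposits of A$21,150.00 at the end of each quarter.
Periodic rate r = 0.0315/4 per quarter; n is counted in quarters.
FV = PMT × [((1+r)^n − 1)/r] = 21,150 × [(1+r)^72 − 1] / r = A$2,038,615.99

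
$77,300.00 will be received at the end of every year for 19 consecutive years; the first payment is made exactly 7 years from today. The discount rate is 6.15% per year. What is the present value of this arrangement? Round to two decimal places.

Ordinary annuity of 19 payments, first payment at period 7.
Periodic rate r = 0.0615 per year.
The ordinary-annuity PV formula values the stream one period before the first payment (period 6); discount that back 6 periods:
PV₀ = 77,300 × [1 − (1+r)^−19] / r × (1+r)^−6 = $595,900.14

$595,900.14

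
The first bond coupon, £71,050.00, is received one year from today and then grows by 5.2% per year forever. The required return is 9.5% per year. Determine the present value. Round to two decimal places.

Periodic rate r = 0.095 per year.
Growing perpetuity (Gordon): PV = PMT₁ / (r − g) = 71,050 / (r − 0.052) = £1,652,325.58.

£1,652,325.58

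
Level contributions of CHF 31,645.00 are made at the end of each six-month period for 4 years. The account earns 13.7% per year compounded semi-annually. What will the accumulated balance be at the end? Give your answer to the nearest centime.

CHF 322,922.71

This is an ordinary annuity: 8 deposits of CHF 31,645.00 at the end of each six-month period.
Periodic rate r = 0.137/2 per half-year; n is counted in half-years.
FV = PMT × [((1+r)^n − 1)/r] = 31,645 × [(1+r)^8 − 1] / r = CHF 322,922.71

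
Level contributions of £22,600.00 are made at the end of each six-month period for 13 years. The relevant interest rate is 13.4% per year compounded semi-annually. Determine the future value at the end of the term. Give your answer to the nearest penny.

This is an ordinary annuity: 26 deposits of £22,600.00 at the end of each six-month period.
Periodic rate r = 0.134/2 per half-year; n is counted in half-years.
FV = PMT × [((1+r)^n − 1)/r] = 22,600 × [(1+r)^26 − 1] / r = £1,483,680.68

£1,483,680.68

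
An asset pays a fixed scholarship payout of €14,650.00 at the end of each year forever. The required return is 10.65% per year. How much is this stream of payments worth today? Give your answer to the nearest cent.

Periodic rate r = 0.1065 per year.
Level perpetuity: PV = PMT / r = 14,650 / (0.1065) = €137,558.69.

€137,558.69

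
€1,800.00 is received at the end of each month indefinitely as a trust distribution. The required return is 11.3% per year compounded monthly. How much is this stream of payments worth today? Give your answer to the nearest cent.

Periodic rate r = 0.113/12 per month.
Level perpetuity: PV = PMT / r = 1,800 / (0.113/12) = €191,150.44.

€191,150.44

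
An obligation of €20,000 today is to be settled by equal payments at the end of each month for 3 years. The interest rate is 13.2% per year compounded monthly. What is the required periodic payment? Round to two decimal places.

€675.81

Level ordinary annuity; solve PV = PMT × [(1 − (1+r)^−n)/r] for PMT.
Periodic rate r = 0.132/12 per month; n is counted in months.
With n = 36: PMT = 20,000 / ([(1 − (1+r)^−n)/r]) = €675.81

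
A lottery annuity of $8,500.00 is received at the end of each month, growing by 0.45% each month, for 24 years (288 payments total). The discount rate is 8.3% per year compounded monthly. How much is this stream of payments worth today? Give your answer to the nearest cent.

$1,756,689.90

Periodic rate r = 0.083/12 per month; n is counted in months.
Growing ordinary annuity: PV = PMT₁ × [1 − ((1+g)/(1+r))^n] / (r − g) = 8,500 × [1 − ((1+0.0045)/(1+r))^288] / (r − 0.0045) = $1,756,689.90.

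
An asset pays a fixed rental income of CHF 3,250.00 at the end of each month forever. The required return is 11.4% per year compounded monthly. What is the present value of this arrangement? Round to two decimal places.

CHF 342,105.26

Periodic rate r = 0.114/12 per month.
Level perpetuity: PV = PMT / r = 3,250 / (0.114/12) = CHF 342,105.26.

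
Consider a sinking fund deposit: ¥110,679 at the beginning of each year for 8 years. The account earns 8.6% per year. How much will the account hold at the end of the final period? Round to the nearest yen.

¥1,306,533

This is an annuity due: 8 deposits of ¥110,679 at the beginning of each year.
Periodic rate r = 0.086 per year.
FV = PMT × [((1+r)^n − 1)/r] × (1+r) = 110,679 × [(1+r)^8 − 1] / r × (1+r) = ¥1,306,533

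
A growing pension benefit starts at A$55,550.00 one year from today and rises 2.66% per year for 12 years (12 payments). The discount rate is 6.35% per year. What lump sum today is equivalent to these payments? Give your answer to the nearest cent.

Periodic rate r = 0.0635 per year.
Growing ordinary annuity: PV = PMT₁ × [1 − ((1+g)/(1+r))^n] / (r − g) = 55,550 × [1 − ((1+0.0266)/(1+r))^12] / (r − 0.0266) = A$519,996.62.

A$519,996.62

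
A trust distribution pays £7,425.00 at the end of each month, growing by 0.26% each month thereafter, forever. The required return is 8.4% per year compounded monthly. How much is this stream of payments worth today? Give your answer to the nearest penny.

£1,687,500.00

Periodic rate r = 0.084/12 per month.
Growing perpetuity (Gordon): PV = PMT₁ / (r − g) = 7,425 / (r − 0.0026) = £1,687,500.00.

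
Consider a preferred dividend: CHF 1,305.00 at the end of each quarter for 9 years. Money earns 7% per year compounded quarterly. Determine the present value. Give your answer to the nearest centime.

CHF 34,638.29

This is an ordinary annuity: 36 payments of CHF 1,305.00 at the end of each quarter.
Periodic rate r = 0.07/4 per quarter; n is counted in quarters.
PV = PMT × [(1 − (1+r)^−n)/r] = 1,305 × [1 − (1+r)^−36] / r = CHF 34,638.29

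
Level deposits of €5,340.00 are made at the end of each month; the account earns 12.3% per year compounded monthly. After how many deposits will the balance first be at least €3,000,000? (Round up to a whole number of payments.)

Periodic rate r = 0.123/12 per month; n is counted in months.
Ordinary annuity FV: 3,000,000 = 5,340 × [((1+r)^n − 1)/r].
(1+r)^n = 1 + 3,000,000 × r / 5,340, so n = ln(1 + 3,000,000·r/5,340) / ln(1+r) = 187.37.
Round up to a whole number of payments: n = 188.

188 payments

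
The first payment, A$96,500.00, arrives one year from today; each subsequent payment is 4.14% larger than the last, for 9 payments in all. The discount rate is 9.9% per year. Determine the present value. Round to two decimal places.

A$643,337.57

Periodic rate r = 0.099 per year.
Growing ordinary annuity: PV = PMT₁ × [1 − ((1+g)/(1+r))^n] / (r − g) = 96,500 × [1 − ((1+0.0414)/(1+r))^9] / (r − 0.0414) = A$643,337.57.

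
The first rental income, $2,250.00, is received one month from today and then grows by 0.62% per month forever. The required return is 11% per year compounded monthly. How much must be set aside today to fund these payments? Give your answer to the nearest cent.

Periodic rate r = 0.11/12 per month.
Growing perpetuity (Gordon): PV = PMT₁ / (r − g) = 2,250 / (r − 0.0062) = $758,426.97.

$758,426.97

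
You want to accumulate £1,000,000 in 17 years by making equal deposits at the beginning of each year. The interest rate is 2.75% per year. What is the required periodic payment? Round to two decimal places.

£45,675.77

Level annuity due; solve FV = PMT × [((1+r)^n − 1)/r] × (1+r) for PMT.
Periodic rate r = 0.0275 per year.
With n = 17: PMT = 1,000,000 / ([((1+r)^n − 1)/r] × (1+r)) = £45,675.77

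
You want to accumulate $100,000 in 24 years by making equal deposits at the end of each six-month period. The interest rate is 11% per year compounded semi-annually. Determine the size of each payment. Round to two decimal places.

Level ordinary annuity; solve FV = PMT × [((1+r)^n − 1)/r] for PMT.
Periodic rate r = 0.11/2 per half-year; n is counted in half-years.
With n = 48: PMT = 100,000 / ([((1+r)^n − 1)/r]) = $455.85

$455.85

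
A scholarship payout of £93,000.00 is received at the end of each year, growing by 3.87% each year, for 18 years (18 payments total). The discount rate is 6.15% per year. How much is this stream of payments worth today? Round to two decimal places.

£1,319,573.81

Periodic rate r = 0.0615 per year.
Growing ordinary annuity: PV = PMT₁ × [1 − ((1+g)/(1+r))^n] / (r − g) = 93,000 × [1 − ((1+0.0387)/(1+r))^18] / (r − 0.0387) = £1,319,573.81.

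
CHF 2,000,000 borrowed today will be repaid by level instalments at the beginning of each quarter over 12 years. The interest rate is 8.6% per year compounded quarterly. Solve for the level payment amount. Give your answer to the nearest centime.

Level annuity due; solve PV = PMT × [(1 − (1+r)^−n)/r] × (1+r) for PMT.
Periodic rate r = 0.086/4 per quarter; n is counted in quarters.
With n = 48: PMT = 2,000,000 / ([(1 − (1+r)^−n)/r] × (1+r)) = CHF 65,795.17

CHF 65,795.17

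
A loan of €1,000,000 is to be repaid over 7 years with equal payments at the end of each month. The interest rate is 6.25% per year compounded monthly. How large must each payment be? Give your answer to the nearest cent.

€14,728.70

Level ordinary annuity; solve PV = PMT × [(1 − (1+r)^−n)/r] for PMT.
Periodic rate r = 0.0625/12 per month; n is counted in months.
With n = 84: PMT = 1,000,000 / ([(1 − (1+r)^−n)/r]) = €14,728.70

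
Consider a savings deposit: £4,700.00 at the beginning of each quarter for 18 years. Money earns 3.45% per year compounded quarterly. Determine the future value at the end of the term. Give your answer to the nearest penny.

£470,393.04

This is an annuity due: 72 deposits of £4,700.00 at the beginning of each quarter.
Periodic rate r = 0.0345/4 per quarter; n is counted in quarters.
FV = PMT × [((1+r)^n − 1)/r] × (1+r) = 4,700 × [(1+r)^72 − 1] / r × (1+r) = £470,393.04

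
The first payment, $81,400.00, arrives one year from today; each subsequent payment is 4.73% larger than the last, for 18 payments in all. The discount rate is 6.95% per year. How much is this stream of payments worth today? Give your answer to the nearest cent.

Periodic rate r = 0.0695 per year.
Growing ordinary annuity: PV = PMT₁ × [1 − ((1+g)/(1+r))^n] / (r − g) = 81,400 × [1 − ((1+0.0473)/(1+r))^18] / (r − 0.0473) = $1,153,061.31.

$1,153,061.31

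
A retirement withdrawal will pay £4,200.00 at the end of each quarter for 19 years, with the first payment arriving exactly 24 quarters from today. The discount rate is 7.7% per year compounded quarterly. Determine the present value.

£107,682.97

Ordinary annuity of 76 payments, first payment at period 24.
Periodic rate r = 0.077/4 per quarter; n is counted in quarters.
The ordinary-annuity PV formula values the stream one period before the first payment (period 23); discount that back 23 periods:
PV₀ = 4,200 × [1 − (1+r)^−76] / r × (1+r)^−23 = £107,682.97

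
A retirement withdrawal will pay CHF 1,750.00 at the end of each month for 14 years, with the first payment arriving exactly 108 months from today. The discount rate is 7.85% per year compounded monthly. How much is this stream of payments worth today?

Ordinary annuity of 168 payments, first payment at period 108.
Periodic rate r = 0.0785/12 per month; n is counted in months.
The ordinary-annuity PV formula values the stream one period before the first payment (period 107); discount that back 107 periods:
PV₀ = 1,750 × [1 − (1+r)^−168] / r × (1+r)^−107 = CHF 88,626.92

CHF 88,626.92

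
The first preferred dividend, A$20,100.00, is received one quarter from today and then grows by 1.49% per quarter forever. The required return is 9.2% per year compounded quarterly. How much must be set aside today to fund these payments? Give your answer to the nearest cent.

A$2,481,481.48

Periodic rate r = 0.092/4 per quarter.
Growing perpetuity (Gordon): PV = PMT₁ / (r − g) = 20,100 / (r − 0.0149) = A$2,481,481.48.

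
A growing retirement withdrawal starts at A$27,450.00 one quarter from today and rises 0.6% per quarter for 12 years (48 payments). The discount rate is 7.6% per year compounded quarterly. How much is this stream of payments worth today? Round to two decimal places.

Periodic rate r = 0.076/4 per quarter; n is counted in quarters.
Growing ordinary annuity: PV = PMT₁ × [1 − ((1+g)/(1+r))^n] / (r − g) = 27,450 × [1 − ((1+0.006)/(1+r))^48] / (r − 0.006) = A$971,442.94.

A$971,442.94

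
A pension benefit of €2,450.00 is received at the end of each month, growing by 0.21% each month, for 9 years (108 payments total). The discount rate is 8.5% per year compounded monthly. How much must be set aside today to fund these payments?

Periodic rate r = 0.085/12 per month; n is counted in months.
Growing ordinary annuity: PV = PMT₁ × [1 − ((1+g)/(1+r))^n] / (r − g) = 2,450 × [1 − ((1+0.0021)/(1+r))^108] / (r − 0.0021) = €203,914.38.

€203,914.38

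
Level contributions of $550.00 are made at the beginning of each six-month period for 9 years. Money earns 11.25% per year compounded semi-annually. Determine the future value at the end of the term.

$17,329.40

This is an annuity due: 18 deposits of $550.00 at the beginning of each six-month period.
Periodic rate r = 0.1125/2 per half-year; n is counted in half-years.
FV = PMT × [((1+r)^n − 1)/r] × (1+r) = 550 × [(1+r)^18 − 1] / r × (1+r) = $17,329.40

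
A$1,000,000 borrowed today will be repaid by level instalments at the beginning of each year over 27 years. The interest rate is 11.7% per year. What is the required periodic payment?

Level annuity due; solve PV = PMT × [(1 − (1+r)^−n)/r] × (1+r) for PMT.
Periodic rate r = 0.117 per year.
With n = 27: PMT = 1,000,000 / ([(1 − (1+r)^−n)/r] × (1+r)) = A$110,305.99

A$110,305.99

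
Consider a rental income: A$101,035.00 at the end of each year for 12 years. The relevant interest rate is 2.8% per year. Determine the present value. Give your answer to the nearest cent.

A$1,017,816.26

This is an ordinary annuity: 12 payments of A$101,035.00 at the end of each year.
Periodic rate r = 0.028 per year.
PV = PMT × [(1 − (1+r)^−n)/r] = 101,035 × [1 − (1+r)^−12] / r = A$1,017,816.26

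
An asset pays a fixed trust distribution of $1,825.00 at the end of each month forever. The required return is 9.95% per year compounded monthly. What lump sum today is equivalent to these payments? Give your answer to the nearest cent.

$220,100.50

Periodic rate r = 0.0995/12 per month.
Level perpetuity: PV = PMT / r = 1,825 / (0.0995/12) = $220,100.50.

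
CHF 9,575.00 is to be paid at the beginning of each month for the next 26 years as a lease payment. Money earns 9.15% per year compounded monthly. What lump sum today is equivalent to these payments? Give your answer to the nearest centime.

This is an annuity due: 312 payments of CHF 9,575.00 at the beginning of each month.
Periodic rate r = 0.0915/12 per month; n is counted in months.
PV = PMT × [(1 − (1+r)^−n)/r] × (1+r) = 9,575 × [1 − (1+r)^−312] / r × (1+r) = CHF 1,147,027.50

CHF 1,147,027.50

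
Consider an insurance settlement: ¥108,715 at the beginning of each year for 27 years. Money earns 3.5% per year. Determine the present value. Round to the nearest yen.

¥1,944,950

This is an annuity due: 27 payments of ¥108,715 at the beginning of each year.
Periodic rate r = 0.035 per year.
PV = PMT × [(1 − (1+r)^−n)/r] × (1+r) = 108,715 × [1 − (1+r)^−27] / r × (1+r) = ¥1,944,950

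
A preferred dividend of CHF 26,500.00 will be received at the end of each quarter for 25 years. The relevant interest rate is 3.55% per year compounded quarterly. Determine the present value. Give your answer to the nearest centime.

CHF 1,751,840.70

This is an ordinary annuity: 100 payments of CHF 26,500.00 at the end of each quarter.
Periodic rate r = 0.0355/4 per quarter; n is counted in quarters.
PV = PMT × [(1 − (1+r)^−n)/r] = 26,500 × [1 − (1+r)^−100] / r = CHF 1,751,840.70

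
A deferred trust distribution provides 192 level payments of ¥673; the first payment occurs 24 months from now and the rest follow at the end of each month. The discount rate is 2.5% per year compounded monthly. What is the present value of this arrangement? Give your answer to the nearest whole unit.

¥101,436

Ordinary annuity of 192 payments, first payment at period 24.
Periodic rate r = 0.025/12 per month; n is counted in months.
The ordinary-annuity PV formula values the stream one period before the first payment (period 23); discount that back 23 periods:
PV₀ = 673 × [1 − (1+r)^−192] / r × (1+r)^−23 = ¥101,436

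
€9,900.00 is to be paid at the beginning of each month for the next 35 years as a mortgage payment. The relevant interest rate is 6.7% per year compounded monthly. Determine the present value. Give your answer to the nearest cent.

This is an annuity due: 420 payments of €9,900.00 at the beginning of each month.
Periodic rate r = 0.067/12 per month; n is counted in months.
PV = PMT × [(1 − (1+r)^−n)/r] × (1+r) = 9,900 × [1 − (1+r)^−420] / r × (1+r) = €1,611,017.20

€1,611,017.20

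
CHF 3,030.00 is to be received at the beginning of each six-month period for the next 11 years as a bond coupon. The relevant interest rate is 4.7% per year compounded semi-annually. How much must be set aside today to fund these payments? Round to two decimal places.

This is an annuity due: 22 payments of CHF 3,030.00 at the beginning of each six-month period.
Periodic rate r = 0.047/2 per half-year; n is counted in half-years.
PV = PMT × [(1 − (1+r)^−n)/r] × (1+r) = 3,030 × [1 − (1+r)^−22] / r × (1+r) = CHF 52,801.76

CHF 52,801.76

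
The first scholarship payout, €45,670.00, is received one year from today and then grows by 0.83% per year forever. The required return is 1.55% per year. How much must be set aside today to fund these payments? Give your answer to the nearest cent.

Periodic rate r = 0.0155 per year.
Growing perpetuity (Gordon): PV = PMT₁ / (r − g) = 45,670 / (r − 0.0083) = €6,343,055.56.

€6,343,055.56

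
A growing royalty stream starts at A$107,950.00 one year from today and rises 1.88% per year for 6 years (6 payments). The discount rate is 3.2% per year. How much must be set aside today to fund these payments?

A$607,886.15

Periodic rate r = 0.032 per year.
Growing ordinary annuity: PV = PMT₁ × [1 − ((1+g)/(1+r))^n] / (r − g) = 107,950 × [1 − ((1+0.0188)/(1+r))^6] / (r − 0.0188) = A$607,886.15.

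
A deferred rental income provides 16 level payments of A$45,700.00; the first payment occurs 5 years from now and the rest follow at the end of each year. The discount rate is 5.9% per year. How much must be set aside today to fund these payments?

A$369,738.75

Ordinary annuity of 16 payments, first payment at period 5.
Periodic rate r = 0.059 per year.
The ordinary-annuity PV formula values the stream one period before the first payment (period 4); discount that back 4 periods:
PV₀ = 45,700 × [1 − (1+r)^−16] / r × (1+r)^−4 = A$369,738.75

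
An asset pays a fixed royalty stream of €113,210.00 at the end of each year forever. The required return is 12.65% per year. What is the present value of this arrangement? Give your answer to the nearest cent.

Periodic rate r = 0.1265 per year.
Level perpetuity: PV = PMT / r = 113,210 / (0.1265) = €894,940.71.

€894,940.71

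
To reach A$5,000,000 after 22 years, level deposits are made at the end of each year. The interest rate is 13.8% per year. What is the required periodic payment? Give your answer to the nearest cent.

A$42,634.13

Level ordinary annuity; solve FV = PMT × [((1+r)^n − 1)/r] for PMT.
Periodic rate r = 0.138 per year.
With n = 22: PMT = 5,000,000 / ([((1+r)^n − 1)/r]) = A$42,634.13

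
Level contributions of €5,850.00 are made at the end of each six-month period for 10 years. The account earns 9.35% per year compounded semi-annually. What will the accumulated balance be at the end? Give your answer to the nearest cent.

€186,923.10

This is an ordinary annuity: 20 deposits of €5,850.00 at the end of each six-month period.
Periodic rate r = 0.0935/2 per half-year; n is counted in half-years.
FV = PMT × [((1+r)^n − 1)/r] = 5,850 × [(1+r)^20 − 1] / r = €186,923.10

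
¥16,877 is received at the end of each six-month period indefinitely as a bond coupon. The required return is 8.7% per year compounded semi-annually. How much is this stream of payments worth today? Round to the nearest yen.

¥387,977

Periodic rate r = 0.087/2 per half-year.
Level perpetuity: PV = PMT / r = 16,877 / (0.087/2) = ¥387,977.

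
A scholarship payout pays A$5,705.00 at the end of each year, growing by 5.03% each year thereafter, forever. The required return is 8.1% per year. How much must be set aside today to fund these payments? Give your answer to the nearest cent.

Periodic rate r = 0.081 per year.
Growing perpetuity (Gordon): PV = PMT₁ / (r − g) = 5,705 / (r − 0.0503) = A$185,830.62.

A$185,830.62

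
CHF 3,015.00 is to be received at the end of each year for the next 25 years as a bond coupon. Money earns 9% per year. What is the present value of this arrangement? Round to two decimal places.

This is an ordinary annuity: 25 payments of CHF 3,015.00 at the end of each year.
Periodic rate r = 0.09 per year.
PV = PMT × [(1 − (1+r)^−n)/r] = 3,015 × [1 − (1+r)^−25] / r = CHF 29,615.08

CHF 29,615.08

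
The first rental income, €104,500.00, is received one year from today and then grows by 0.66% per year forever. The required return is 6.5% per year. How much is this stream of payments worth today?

Periodic rate r = 0.065 per year.
Growing perpetuity (Gordon): PV = PMT₁ / (r − g) = 104,500 / (r − 0.0066) = €1,789,383.56.

€1,789,383.56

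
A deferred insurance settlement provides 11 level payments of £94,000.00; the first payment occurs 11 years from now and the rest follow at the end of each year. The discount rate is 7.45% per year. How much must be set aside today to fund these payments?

Ordinary annuity of 11 payments, first payment at period 11.
Periodic rate r = 0.0745 per year.
The ordinary-annuity PV formula values the stream one period before the first payment (period 10); discount that back 10 periods:
PV₀ = 94,000 × [1 − (1+r)^−11] / r × (1+r)^−10 = £336,024.78

£336,024.78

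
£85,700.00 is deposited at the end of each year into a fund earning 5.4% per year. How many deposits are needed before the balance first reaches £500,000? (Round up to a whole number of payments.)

Periodic rate r = 0.054 per year.
Ordinary annuity FV: 500,000 = 85,700 × [((1+r)^n − 1)/r].
(1+r)^n = 1 + 500,000 × r / 85,700, so n = ln(1 + 500,000·r/85,700) / ln(1+r) = 5.21.
Round up to a whole number of payments: n = 6.

6 payments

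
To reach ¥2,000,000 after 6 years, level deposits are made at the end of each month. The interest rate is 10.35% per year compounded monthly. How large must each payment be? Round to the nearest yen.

¥20,156

Level ordinary annuity; solve FV = PMT × [((1+r)^n − 1)/r] for PMT.
Periodic rate r = 0.1035/12 per month; n is counted in months.
With n = 72: PMT = 2,000,000 / ([((1+r)^n − 1)/r]) = ¥20,156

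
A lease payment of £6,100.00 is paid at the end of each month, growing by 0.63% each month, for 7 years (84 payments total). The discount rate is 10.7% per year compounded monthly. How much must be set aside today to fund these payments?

Periodic rate r = 0.107/12 per month; n is counted in months.
Growing ordinary annuity: PV = PMT₁ × [1 − ((1+g)/(1+r))^n] / (r − g) = 6,100 × [1 − ((1+0.0063)/(1+r))^84] / (r − 0.0063) = £456,888.01.

£456,888.01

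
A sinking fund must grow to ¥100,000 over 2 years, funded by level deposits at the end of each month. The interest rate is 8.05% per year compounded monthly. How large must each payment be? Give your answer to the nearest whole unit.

¥3,854

Level ordinary annuity; solve FV = PMT × [((1+r)^n − 1)/r] for PMT.
Periodic rate r = 0.0805/12 per month; n is counted in months.
With n = 24: PMT = 100,000 / ([((1+r)^n − 1)/r]) = ¥3,854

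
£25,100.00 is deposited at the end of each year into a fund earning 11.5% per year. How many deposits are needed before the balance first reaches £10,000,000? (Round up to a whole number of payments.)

36 payments

Periodic rate r = 0.115 per year.
Ordinary annuity FV: 10,000,000 = 25,100 × [((1+r)^n − 1)/r].
(1+r)^n = 1 + 10,000,000 × r / 25,100, so n = ln(1 + 10,000,000·r/25,100) / ln(1+r) = 35.33.
Round up to a whole number of payments: n = 36.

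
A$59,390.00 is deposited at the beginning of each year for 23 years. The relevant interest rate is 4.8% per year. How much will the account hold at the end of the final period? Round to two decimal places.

This is an annuity due: 23 deposits of A$59,390.00 at the beginning of each year.
Periodic rate r = 0.048 per year.
FV = PMT × [((1+r)^n − 1)/r] × (1+r) = 59,390 × [(1+r)^23 − 1] / r × (1+r) = A$2,515,230.38

A$2,515,230.38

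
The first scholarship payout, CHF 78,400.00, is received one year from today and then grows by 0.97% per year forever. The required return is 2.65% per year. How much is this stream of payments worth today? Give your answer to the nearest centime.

CHF 4,666,666.67

Periodic rate r = 0.0265 per year.
Growing perpetuity (Gordon): PV = PMT₁ / (r − g) = 78,400 / (r − 0.0097) = CHF 4,666,666.67.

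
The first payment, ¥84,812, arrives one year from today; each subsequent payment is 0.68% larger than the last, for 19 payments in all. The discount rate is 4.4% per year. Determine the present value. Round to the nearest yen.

¥1,135,630

Periodic rate r = 0.044 per year.
Growing ordinary annuity: PV = PMT₁ × [1 − ((1+g)/(1+r))^n] / (r − g) = 84,812 × [1 − ((1+0.0068)/(1+r))^19] / (r − 0.0068) = ¥1,135,630.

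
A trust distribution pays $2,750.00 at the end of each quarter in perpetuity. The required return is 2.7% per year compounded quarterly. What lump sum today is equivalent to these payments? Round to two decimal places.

Periodic rate r = 0.027/4 per quarter.
Level perpetuity: PV = PMT / r = 2,750 / (0.027/4) = $407,407.41.

$407,407.41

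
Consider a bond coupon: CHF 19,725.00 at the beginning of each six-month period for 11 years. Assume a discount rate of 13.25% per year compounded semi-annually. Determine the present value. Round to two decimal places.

CHF 240,051.89

This is an annuity due: 22 payments of CHF 19,725.00 at the beginning of each six-month period.
Periodic rate r = 0.1325/2 per half-year; n is counted in half-years.
PV = PMT × [(1 − (1+r)^−n)/r] × (1+r) = 19,725 × [1 − (1+r)^−22] / r × (1+r) = CHF 240,051.89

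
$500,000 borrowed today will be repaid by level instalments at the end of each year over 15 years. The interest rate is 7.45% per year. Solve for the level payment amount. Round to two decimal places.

Level ordinary annuity; solve PV = PMT × [(1 − (1+r)^−n)/r] for PMT.
Periodic rate r = 0.0745 per year.
With n = 15: PMT = 500,000 / ([(1 − (1+r)^−n)/r]) = $56,467.86

$56,467.86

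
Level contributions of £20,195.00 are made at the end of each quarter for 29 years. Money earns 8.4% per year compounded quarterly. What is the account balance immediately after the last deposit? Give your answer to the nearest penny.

£9,753,789.03

This is an ordinary annuity: 116 deposits of £20,195.00 at the end of each quarter.
Periodic rate r = 0.084/4 per quarter; n is counted in quarters.
FV = PMT × [((1+r)^n − 1)/r] = 20,195 × [(1+r)^116 − 1] / r = £9,753,789.03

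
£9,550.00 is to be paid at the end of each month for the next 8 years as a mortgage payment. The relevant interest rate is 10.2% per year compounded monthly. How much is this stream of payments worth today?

£624,991.95

This is an ordinary annuity: 96 payments of £9,550.00 at the end of each month.
Periodic rate r = 0.102/12 per month; n is counted in months.
PV = PMT × [(1 − (1+r)^−n)/r] = 9,550 × [1 − (1+r)^−96] / r = £624,991.95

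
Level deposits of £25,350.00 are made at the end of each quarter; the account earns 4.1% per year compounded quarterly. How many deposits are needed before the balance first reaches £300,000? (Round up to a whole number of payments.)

Periodic rate r = 0.041/4 per quarter; n is counted in quarters.
Ordinary annuity FV: 300,000 = 25,350 × [((1+r)^n − 1)/r].
(1+r)^n = 1 + 300,000 × r / 25,350, so n = ln(1 + 300,000·r/25,350) / ln(1+r) = 11.23.
Round up to a whole number of payments: n = 12.

12 payments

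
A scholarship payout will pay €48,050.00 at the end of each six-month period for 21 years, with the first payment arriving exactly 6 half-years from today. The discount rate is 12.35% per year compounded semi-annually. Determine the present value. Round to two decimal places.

Ordinary annuity of 42 payments, first payment at period 6.
Periodic rate r = 0.1235/2 per half-year; n is counted in half-years.
The ordinary-annuity PV formula values the stream one period before the first payment (period 5); discount that back 5 periods:
PV₀ = 48,050 × [1 − (1+r)^−42] / r × (1+r)^−5 = €530,133.88

€530,133.88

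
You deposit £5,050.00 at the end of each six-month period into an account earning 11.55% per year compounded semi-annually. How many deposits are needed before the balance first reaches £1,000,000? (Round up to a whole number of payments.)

45 payments

Periodic rate r = 0.1155/2 per half-year; n is counted in half-years.
Ordinary annuity FV: 1,000,000 = 5,050 × [((1+r)^n − 1)/r].
(1+r)^n = 1 + 1,000,000 × r / 5,050, so n = ln(1 + 1,000,000·r/5,050) / ln(1+r) = 44.89.
Round up to a whole number of payments: n = 45.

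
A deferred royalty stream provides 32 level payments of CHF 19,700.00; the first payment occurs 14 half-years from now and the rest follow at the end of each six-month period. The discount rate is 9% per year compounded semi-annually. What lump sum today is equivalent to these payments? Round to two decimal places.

CHF 186,627.85

Ordinary annuity of 32 payments, first payment at period 14.
Periodic rate r = 0.09/2 per half-year; n is counted in half-years.
The ordinary-annuity PV formula values the stream one period before the first payment (period 13); discount that back 13 periods:
PV₀ = 19,700 × [1 − (1+r)^−32] / r × (1+r)^−13 = CHF 186,627.85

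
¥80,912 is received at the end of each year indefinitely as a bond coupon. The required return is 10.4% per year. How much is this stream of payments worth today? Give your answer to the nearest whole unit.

¥778,000

Periodic rate r = 0.104 per year.
Level perpetuity: PV = PMT / r = 80,912 / (0.104) = ¥778,000.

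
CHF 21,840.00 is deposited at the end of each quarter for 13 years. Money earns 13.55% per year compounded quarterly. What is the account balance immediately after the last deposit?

This is an ordinary annuity: 52 deposits of CHF 21,840.00 at the end of each quarter.
Periodic rate r = 0.1355/4 per quarter; n is counted in quarters.
FV = PMT × [((1+r)^n − 1)/r] = 21,840 × [(1+r)^52 − 1] / r = CHF 3,000,390.54

CHF 3,000,390.54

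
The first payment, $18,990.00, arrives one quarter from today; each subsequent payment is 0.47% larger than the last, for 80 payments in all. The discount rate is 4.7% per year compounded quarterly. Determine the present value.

$1,154,077.00

Periodic rate r = 0.047/4 per quarter; n is counted in quarters.
Growing ordinary annuity: PV = PMT₁ × [1 − ((1+g)/(1+r))^n] / (r − g) = 18,990 × [1 − ((1+0.0047)/(1+r))^80] / (r − 0.0047) = $1,154,077.00.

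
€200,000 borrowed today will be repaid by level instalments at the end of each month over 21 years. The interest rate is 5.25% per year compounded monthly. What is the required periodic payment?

Level ordinary annuity; solve PV = PMT × [(1 − (1+r)^−n)/r] for PMT.
Periodic rate r = 0.0525/12 per month; n is counted in months.
With n = 252: PMT = 200,000 / ([(1 − (1+r)^−n)/r]) = €1,311.53

€1,311.53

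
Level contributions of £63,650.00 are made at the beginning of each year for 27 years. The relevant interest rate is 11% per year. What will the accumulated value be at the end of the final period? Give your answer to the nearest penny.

This is an annuity due: 27 deposits of £63,650.00 at the beginning of each year.
Periodic rate r = 0.11 per year.
FV = PMT × [((1+r)^n − 1)/r] × (1+r) = 63,650 × [(1+r)^27 − 1] / r × (1+r) = £10,108,720.25

£10,108,720.25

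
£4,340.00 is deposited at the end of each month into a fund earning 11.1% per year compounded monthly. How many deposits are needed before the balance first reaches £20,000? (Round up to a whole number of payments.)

5 payments

Periodic rate r = 0.111/12 per month; n is counted in months.
Ordinary annuity FV: 20,000 = 4,340 × [((1+r)^n − 1)/r].
(1+r)^n = 1 + 20,000 × r / 4,340, so n = ln(1 + 20,000·r/4,340) / ln(1+r) = 4.53.
Round up to a whole number of payments: n = 5.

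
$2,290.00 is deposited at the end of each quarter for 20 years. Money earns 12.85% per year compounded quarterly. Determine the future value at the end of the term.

This is an ordinary annuity: 80 deposits of $2,290.00 at the end of each quarter.
Periodic rate r = 0.1285/4 per quarter; n is counted in quarters.
FV = PMT × [((1+r)^n − 1)/r] = 2,290 × [(1+r)^80 − 1] / r = $823,207.32

$823,207.32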